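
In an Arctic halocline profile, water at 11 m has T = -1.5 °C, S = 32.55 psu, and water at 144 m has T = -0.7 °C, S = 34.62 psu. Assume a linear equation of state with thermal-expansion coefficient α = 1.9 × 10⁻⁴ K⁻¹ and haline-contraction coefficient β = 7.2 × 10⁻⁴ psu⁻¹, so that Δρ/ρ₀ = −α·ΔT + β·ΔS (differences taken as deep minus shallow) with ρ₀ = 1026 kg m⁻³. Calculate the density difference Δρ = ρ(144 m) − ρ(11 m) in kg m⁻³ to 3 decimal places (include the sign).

ΔT = +0.8 K, ΔS = +2.07 psu (deep − shallow).
Δρ/ρ₀ = −(1.9 × 10⁻⁴)(+0.8) + (7.2 × 10⁻⁴)(+2.07) = 1.3384 × 10⁻³.
Δρ = 1026 × (1.3384 × 10⁻³) = +1.373 kg m⁻³.
Positive Δρ: denser below, stable.

+1.373 kg m⁻³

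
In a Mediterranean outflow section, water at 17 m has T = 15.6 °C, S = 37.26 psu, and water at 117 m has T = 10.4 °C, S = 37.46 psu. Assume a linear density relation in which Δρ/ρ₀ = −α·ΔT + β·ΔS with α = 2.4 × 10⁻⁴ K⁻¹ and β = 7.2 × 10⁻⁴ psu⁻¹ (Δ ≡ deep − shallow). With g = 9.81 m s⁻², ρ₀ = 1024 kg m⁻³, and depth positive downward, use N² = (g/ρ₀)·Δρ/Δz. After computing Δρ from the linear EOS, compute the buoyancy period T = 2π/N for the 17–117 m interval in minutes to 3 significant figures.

8.96 min

ΔT = -5.2 K, ΔS = +0.20 psu (deep − shallow).
Δρ/ρ₀ = −αΔT + βΔS = 1.248 × 10⁻³ + 1.44 × 10⁻⁴ = 1.392 × 10⁻³, so Δρ ≈ 1.425 kg m⁻³.
N² = (g/ρ₀)·Δρ/Δz = g·(Δρ/ρ₀)/Δz = 9.81 × 1.392 × 10⁻³ / 100 = 1.3656 × 10⁻⁴ s⁻².
N = √(1.3656 × 10⁻⁴) = 0.011686 rad s⁻¹ → T = 2π/N = 537.67 s = 8.9612 min ≈ 8.96 min.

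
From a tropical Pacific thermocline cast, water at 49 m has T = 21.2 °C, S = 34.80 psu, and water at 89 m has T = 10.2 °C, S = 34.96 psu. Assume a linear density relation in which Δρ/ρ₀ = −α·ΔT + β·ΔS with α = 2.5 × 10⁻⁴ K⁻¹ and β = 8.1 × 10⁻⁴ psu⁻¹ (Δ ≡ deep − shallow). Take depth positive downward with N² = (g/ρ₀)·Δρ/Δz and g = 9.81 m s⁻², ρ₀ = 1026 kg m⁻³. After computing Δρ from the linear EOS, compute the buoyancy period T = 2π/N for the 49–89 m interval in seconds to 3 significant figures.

ΔT = -11.0 K, ΔS = +0.16 psu (deep − shallow).
Δρ/ρ₀ = −αΔT + βΔS = 2.75 × 10⁻³ + 1.296 × 10⁻⁴ = 2.8796 × 10⁻³, so Δρ ≈ 2.954 kg m⁻³.
N² = (g/ρ₀)·Δρ/Δz = g·(Δρ/ρ₀)/Δz = 9.81 × 2.8796 × 10⁻³ / 40 = 7.0622 × 10⁻⁴ s⁻².
N = √(7.0622 × 10⁻⁴) = 0.026575 rad s⁻¹ → T = 2π/N = 236.43 s ≈ 236 s.

236 s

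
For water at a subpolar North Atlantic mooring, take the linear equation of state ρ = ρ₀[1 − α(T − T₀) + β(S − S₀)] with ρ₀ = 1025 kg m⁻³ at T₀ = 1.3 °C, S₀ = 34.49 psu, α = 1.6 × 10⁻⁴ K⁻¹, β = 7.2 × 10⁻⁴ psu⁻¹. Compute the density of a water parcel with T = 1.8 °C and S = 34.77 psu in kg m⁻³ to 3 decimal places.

1025.125 kg m⁻³

T − T₀ = +0.5 K, S − S₀ = +0.28 psu.
Bracket = 1 − α·(+0.5) + β·(+0.28) = 1 + (1.216 × 10⁻⁴) = 1.0001216.
ρ = 1025 × 1.0001216 = 1025.125 kg m⁻³.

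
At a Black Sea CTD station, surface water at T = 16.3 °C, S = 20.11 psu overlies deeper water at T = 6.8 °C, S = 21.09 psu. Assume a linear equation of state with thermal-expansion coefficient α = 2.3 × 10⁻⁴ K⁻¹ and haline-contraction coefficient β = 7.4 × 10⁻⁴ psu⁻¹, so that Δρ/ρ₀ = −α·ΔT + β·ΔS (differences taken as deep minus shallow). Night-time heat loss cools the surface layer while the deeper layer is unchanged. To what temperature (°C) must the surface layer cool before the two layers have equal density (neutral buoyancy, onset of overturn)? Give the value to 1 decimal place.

3.6 °C

Neutral buoyancy requires Δρ = 0, i.e. −α(T_deep − T_surf′) + β(S_deep − S_surf) = 0.
T_surf′ = T_deep − (β/α)·ΔS = 6.8 − (7.4 × 10⁻⁴/2.3 × 10⁻⁴)·(+0.98) = 3.647 °C.
Cooling required: 16.3 − (3.647) = 12.653 °C.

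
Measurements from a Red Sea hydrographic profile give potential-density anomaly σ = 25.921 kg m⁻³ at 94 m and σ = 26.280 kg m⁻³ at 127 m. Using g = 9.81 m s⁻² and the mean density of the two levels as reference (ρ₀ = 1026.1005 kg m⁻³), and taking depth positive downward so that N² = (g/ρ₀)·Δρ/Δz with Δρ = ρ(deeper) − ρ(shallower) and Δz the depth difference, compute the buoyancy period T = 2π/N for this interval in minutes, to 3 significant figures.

10.3 min

Δρ = 1026.280 − 1025.921 = 0.359 kg m⁻³ over Δz = 127 − 94 = 33 m.
N² = (9.81/1026.1005) × (0.359/33) = 1.0401 × 10⁻⁴ s⁻².
N = √(1.0401 × 10⁻⁴) = 0.010199 rad s⁻¹, so T = 2π/N = 616.06 s = 10.268 min ≈ 10.3 min.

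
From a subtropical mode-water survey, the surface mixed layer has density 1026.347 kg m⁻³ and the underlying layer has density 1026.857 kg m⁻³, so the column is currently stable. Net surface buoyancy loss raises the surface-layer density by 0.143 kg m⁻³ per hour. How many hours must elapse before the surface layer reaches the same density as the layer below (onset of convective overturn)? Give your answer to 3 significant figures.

Density deficit of the surface layer: 1026.857 − 1026.347 = 0.51 kg m⁻³.
Required change = 0.51 / 0.143 = 3.57 hours.

3.57 hours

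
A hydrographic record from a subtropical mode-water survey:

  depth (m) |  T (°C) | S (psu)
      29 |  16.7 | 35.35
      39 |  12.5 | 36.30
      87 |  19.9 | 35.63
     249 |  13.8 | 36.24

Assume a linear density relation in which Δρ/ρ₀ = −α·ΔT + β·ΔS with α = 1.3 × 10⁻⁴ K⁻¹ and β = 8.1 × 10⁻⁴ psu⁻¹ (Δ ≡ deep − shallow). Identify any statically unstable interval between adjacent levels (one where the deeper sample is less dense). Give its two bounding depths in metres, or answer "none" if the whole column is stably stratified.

Evaluate Δρ/ρ₀ = −αΔT + βΔS across each adjacent pair:
  29–39 m: −αΔT+βΔS = −(1.3 × 10⁻⁴)(-4.2)+(8.1 × 10⁻⁴)(+0.95) = 1.3 × 10⁻³ → stable
  39–87 m: −αΔT+βΔS = −(1.3 × 10⁻⁴)(+7.4)+(8.1 × 10⁻⁴)(-0.67) = -1.5 × 10⁻³ → UNSTABLE
  87–249 m: −αΔT+βΔS = −(1.3 × 10⁻⁴)(-6.1)+(8.1 × 10⁻⁴)(+0.61) = 1.3 × 10⁻³ → stable
The 39–87 m interval has Δρ < 0: lighter water underlies denser water.

39–87 m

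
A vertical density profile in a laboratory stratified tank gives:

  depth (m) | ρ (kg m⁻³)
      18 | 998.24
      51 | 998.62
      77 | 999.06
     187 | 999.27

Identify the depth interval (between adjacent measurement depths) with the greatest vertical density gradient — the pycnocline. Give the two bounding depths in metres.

51–77 m

Compute the density gradient over each adjacent pair:
  18–51 m: Δρ/Δz = 0.38/33 = 0.012 kg m⁻⁴
  51–77 m: Δρ/Δz = 0.44/26 = 0.017 kg m⁻⁴
  77–187 m: Δρ/Δz = 0.21/110 = 1.9 × 10⁻³ kg m⁻⁴
The largest gradient is in the 51–77 m interval — the pycnocline.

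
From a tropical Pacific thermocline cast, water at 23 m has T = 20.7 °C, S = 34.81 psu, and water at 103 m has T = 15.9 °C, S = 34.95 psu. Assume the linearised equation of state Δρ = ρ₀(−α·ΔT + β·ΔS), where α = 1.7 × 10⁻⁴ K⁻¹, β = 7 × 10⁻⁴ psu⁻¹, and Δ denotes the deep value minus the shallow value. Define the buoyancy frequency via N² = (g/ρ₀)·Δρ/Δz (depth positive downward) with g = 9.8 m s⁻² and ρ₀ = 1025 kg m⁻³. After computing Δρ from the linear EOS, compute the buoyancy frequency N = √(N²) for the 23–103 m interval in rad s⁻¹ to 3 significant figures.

ΔT = -4.8 K, ΔS = +0.14 psu (deep − shallow).
Δρ/ρ₀ = −αΔT + βΔS = 8.16 × 10⁻⁴ + 9.80 × 10⁻⁵ = 9.14 × 10⁻⁴, so Δρ ≈ 0.9368 kg m⁻³.
N² = (g/ρ₀)·Δρ/Δz = g·(Δρ/ρ₀)/Δz = 9.8 × 9.14 × 10⁻⁴ / 80 = 1.1197 × 10⁻⁴ s⁻².
N = √(1.1197 × 10⁻⁴) = 0.010582 rad s⁻¹ ≈ 0.0106 rad s⁻¹.

0.0106 rad s⁻¹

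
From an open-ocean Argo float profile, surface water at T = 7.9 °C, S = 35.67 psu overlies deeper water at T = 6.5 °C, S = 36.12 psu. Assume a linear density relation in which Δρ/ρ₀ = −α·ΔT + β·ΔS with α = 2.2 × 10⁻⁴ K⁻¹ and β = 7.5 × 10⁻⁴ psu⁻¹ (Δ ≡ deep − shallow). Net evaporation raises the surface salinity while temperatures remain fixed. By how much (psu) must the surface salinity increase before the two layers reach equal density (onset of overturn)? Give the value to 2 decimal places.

Neutral buoyancy requires −α(T_deep − T_surf) + β(S_deep − S_surf′) = 0.
S_surf′ = S_deep − (α/β)·ΔT = 36.12 − (2.2 × 10⁻⁴/7.5 × 10⁻⁴)·(-1.4) = 36.5307 psu.
Increase required: 36.5307 − 35.67 = 0.8607 psu.

0.86 psu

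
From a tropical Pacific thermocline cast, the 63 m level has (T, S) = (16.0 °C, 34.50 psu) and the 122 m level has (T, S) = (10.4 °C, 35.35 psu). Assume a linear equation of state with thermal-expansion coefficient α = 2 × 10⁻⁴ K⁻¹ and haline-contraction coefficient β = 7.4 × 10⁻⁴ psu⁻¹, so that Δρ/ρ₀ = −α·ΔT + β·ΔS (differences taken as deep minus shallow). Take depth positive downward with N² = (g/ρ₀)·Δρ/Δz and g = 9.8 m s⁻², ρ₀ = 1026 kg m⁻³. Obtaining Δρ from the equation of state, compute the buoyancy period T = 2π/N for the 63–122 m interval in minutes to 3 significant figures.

ΔT = -5.6 K, ΔS = +0.85 psu (deep − shallow).
Δρ/ρ₀ = −αΔT + βΔS = 1.12 × 10⁻³ + 6.29 × 10⁻⁴ = 1.749 × 10⁻³, so Δρ ≈ 1.794 kg m⁻³.
N² = (g/ρ₀)·Δρ/Δz = g·(Δρ/ρ₀)/Δz = 9.8 × 1.749 × 10⁻³ / 59 = 2.9051 × 10⁻⁴ s⁻².
N = √(2.9051 × 10⁻⁴) = 0.017044 rad s⁻¹ → T = 2π/N = 368.64 s = 6.1440 min ≈ 6.14 min.

6.14 min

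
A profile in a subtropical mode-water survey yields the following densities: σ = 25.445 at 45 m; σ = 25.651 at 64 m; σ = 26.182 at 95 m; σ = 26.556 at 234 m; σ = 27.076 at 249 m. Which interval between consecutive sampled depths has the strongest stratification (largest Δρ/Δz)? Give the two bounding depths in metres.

Compute the density gradient over each adjacent pair:
  45–64 m: Δρ/Δz = 0.206/19 = 0.011 kg m⁻⁴
  64–95 m: Δρ/Δz = 0.531/31 = 0.017 kg m⁻⁴
  95–234 m: Δρ/Δz = 0.374/139 = 2.7 × 10⁻³ kg m⁻⁴
  234–249 m: Δρ/Δz = 0.520/15 = 0.035 kg m⁻⁴
The largest gradient is in the 234–249 m interval — the pycnocline.

234–249 m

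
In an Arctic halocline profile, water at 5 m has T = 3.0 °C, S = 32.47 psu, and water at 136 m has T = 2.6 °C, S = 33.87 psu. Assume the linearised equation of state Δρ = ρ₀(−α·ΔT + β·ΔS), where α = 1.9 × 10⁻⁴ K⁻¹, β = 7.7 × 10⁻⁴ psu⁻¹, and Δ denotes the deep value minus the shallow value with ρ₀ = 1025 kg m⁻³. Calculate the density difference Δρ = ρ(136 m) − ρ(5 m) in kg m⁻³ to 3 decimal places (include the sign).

ΔT = -0.4 K, ΔS = +1.40 psu (deep − shallow).
Δρ/ρ₀ = −(1.9 × 10⁻⁴)(-0.4) + (7.7 × 10⁻⁴)(+1.40) = 1.154 × 10⁻³.
Δρ = 1025 × (1.154 × 10⁻³) = +1.183 kg m⁻³.
Positive Δρ: denser below, stable.

+1.183 kg m⁻³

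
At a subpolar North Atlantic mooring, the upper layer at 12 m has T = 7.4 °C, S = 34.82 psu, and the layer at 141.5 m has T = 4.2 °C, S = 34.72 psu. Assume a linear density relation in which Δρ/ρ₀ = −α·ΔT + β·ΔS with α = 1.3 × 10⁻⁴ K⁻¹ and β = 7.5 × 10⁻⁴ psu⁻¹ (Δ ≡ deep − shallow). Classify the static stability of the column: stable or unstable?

ΔT = 4.2 − 7.4 = -3.2 K and ΔS = 34.72 − 34.82 = -0.10 psu (deep − shallow).
−αΔT = 4.16 × 10⁻⁴; βΔS = -7.50 × 10⁻⁵; sum Δρ/ρ₀ = 3.41 × 10⁻⁴.
Δρ/ρ₀ > 0, so Δρ > 0: deeper water is denser → statically stable.

stable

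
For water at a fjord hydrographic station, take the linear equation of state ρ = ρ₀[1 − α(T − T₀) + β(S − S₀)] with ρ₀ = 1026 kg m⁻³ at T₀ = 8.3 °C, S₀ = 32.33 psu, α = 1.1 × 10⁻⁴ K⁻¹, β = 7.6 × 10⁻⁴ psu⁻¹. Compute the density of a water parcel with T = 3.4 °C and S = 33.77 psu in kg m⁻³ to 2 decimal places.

T − T₀ = -4.9 K, S − S₀ = +1.44 psu.
Bracket = 1 − α·(-4.9) + β·(+1.44) = 1 + (1.6334 × 10⁻³) = 1.0016334.
ρ = 1026 × 1.0016334 = 1027.68 kg m⁻³.

1027.68 kg m⁻³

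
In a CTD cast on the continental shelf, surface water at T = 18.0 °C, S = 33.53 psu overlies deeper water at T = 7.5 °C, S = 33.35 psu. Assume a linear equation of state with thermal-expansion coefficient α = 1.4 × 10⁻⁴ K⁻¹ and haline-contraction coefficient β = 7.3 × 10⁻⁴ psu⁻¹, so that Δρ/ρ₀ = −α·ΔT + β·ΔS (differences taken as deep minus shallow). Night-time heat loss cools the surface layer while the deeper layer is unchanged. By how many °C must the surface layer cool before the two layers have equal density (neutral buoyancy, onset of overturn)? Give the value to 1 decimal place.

9.6 °C

Neutral buoyancy requires Δρ = 0, i.e. −α(T_deep − T_surf′) + β(S_deep − S_surf) = 0.
T_surf′ = T_deep − (β/α)·ΔS = 7.5 − (7.3 × 10⁻⁴/1.4 × 10⁻⁴)·(-0.18) = 8.439 °C.
Cooling required: 18.0 − (8.439) = 9.561 °C.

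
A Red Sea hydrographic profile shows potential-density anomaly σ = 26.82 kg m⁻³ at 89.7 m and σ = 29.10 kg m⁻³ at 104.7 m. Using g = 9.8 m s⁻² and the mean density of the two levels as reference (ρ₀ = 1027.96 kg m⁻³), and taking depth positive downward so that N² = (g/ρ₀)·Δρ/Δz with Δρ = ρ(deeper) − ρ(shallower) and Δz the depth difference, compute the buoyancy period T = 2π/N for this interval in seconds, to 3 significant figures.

Δρ = 1029.10 − 1026.82 = 2.28 kg m⁻³ over Δz = 104.7 − 89.7 = 15 m.
N² = (9.8/1027.96) × (2.28/15) = 1.4491 × 10⁻³ s⁻².
N = √(1.4491 × 10⁻³) = 0.038067 rad s⁻¹, so T = 2π/N = 165.06 s ≈ 165 s.
A positive N² confirms static stability across the interval.

165 s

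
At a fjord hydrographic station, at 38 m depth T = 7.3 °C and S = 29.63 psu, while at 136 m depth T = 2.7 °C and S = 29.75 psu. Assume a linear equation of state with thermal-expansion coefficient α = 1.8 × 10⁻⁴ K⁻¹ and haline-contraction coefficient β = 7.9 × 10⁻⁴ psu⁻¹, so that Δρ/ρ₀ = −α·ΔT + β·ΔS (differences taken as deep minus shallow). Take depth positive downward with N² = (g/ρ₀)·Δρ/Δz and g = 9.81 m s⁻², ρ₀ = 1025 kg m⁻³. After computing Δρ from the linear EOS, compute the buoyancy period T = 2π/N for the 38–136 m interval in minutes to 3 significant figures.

10.9 min

ΔT = -4.6 K, ΔS = +0.12 psu (deep − shallow).
Δρ/ρ₀ = −αΔT + βΔS = 8.28 × 10⁻⁴ + 9.48 × 10⁻⁵ = 9.228 × 10⁻⁴, so Δρ ≈ 0.9459 kg m⁻³.
N² = (g/ρ₀)·Δρ/Δz = g·(Δρ/ρ₀)/Δz = 9.81 × 9.228 × 10⁻⁴ / 98 = 9.2374 × 10⁻⁵ s⁻².
N = √(9.2374 × 10⁻⁵) = 9.6111 × 10⁻³ rad s⁻¹ → T = 2π/N = 653.74 s = 10.896 min ≈ 10.9 min.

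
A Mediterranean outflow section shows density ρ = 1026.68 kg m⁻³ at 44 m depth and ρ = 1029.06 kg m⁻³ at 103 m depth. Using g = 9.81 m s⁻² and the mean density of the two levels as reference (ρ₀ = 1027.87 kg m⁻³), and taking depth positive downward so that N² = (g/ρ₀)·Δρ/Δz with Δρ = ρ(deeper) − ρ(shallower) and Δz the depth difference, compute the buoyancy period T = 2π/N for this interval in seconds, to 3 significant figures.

Δρ = 1029.06 − 1026.68 = 2.38 kg m⁻³ over Δz = 103 − 44 = 59 m.
N² = (9.81/1027.87) × (2.38/59) = 3.8500 × 10⁻⁴ s⁻².
N = √(3.8500 × 10⁻⁴) = 0.019621 rad s⁻¹, so T = 2π/N = 320.23 s ≈ 320 s.

320 s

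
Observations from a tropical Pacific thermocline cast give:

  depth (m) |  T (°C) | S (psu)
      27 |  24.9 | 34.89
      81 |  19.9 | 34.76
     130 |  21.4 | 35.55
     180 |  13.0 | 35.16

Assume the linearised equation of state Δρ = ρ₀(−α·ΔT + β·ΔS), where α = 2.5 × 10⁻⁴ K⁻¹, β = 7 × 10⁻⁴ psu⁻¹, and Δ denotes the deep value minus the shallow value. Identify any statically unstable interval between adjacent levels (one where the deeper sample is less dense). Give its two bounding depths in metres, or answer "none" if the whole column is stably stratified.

none

Evaluate Δρ/ρ₀ = −αΔT + βΔS across each adjacent pair:
  27–81 m: −αΔT+βΔS = −(2.5 × 10⁻⁴)(-5.0)+(7 × 10⁻⁴)(-0.13) = 1.2 × 10⁻³ → stable
  81–130 m: −αΔT+βΔS = −(2.5 × 10⁻⁴)(+1.5)+(7 × 10⁻⁴)(+0.79) = 1.8 × 10⁻⁴ → stable
  130–180 m: −αΔT+βΔS = −(2.5 × 10⁻⁴)(-8.4)+(7 × 10⁻⁴)(-0.39) = 1.8 × 10⁻³ → stable
Every interval has Δρ > 0: the column is stably stratified throughout.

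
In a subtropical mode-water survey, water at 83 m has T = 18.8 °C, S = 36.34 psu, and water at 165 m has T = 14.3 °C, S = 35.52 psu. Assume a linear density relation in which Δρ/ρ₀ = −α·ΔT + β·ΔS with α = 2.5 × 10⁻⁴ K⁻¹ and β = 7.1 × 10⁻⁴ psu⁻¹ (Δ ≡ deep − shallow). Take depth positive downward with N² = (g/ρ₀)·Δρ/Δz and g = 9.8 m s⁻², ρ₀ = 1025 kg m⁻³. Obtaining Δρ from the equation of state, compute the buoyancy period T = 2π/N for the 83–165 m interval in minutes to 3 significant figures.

13.0 min

ΔT = -4.5 K, ΔS = -0.82 psu (deep − shallow).
Δρ/ρ₀ = −αΔT + βΔS = 1.125 × 10⁻³ − 5.822 × 10⁻⁴ = 5.428 × 10⁻⁴, so Δρ ≈ 0.5564 kg m⁻³.
N² = (g/ρ₀)·Δρ/Δz = g·(Δρ/ρ₀)/Δz = 9.8 × 5.428 × 10⁻⁴ / 82 = 6.4871 × 10⁻⁵ s⁻².
N = √(6.4871 × 10⁻⁵) = 8.0543 × 10⁻³ rad s⁻¹ → T = 2π/N = 780.10 s = 13.002 min ≈ 13.0 min.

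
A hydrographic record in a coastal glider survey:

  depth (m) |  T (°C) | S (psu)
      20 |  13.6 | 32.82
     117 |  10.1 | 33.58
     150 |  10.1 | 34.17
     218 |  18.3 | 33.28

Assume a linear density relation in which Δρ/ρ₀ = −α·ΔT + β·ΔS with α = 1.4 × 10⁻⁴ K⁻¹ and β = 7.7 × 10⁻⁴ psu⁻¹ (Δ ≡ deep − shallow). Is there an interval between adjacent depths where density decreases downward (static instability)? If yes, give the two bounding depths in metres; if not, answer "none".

Evaluate Δρ/ρ₀ = −αΔT + βΔS across each adjacent pair:
  20–117 m: −αΔT+βΔS = −(1.4 × 10⁻⁴)(-3.5)+(7.7 × 10⁻⁴)(+0.76) = 1.1 × 10⁻³ → stable
  117–150 m: −αΔT+βΔS = −(1.4 × 10⁻⁴)(+0.0)+(7.7 × 10⁻⁴)(+0.59) = 4.5 × 10⁻⁴ → stable
  150–218 m: −αΔT+βΔS = −(1.4 × 10⁻⁴)(+8.2)+(7.7 × 10⁻⁴)(-0.89) = -1.8 × 10⁻³ → UNSTABLE
The 150–218 m interval has Δρ < 0: lighter water underlies denser water.

150–218 m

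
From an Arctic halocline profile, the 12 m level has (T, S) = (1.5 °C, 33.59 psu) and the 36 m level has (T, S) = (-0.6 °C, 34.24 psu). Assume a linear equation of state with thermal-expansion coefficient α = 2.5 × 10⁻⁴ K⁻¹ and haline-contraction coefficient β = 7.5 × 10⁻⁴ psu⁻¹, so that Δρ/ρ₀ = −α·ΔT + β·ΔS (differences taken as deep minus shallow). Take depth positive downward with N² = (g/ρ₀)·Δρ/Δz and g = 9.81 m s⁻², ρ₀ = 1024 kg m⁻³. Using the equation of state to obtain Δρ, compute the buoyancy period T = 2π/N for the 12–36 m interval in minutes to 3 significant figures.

ΔT = -2.1 K, ΔS = +0.65 psu (deep − shallow).
Δρ/ρ₀ = −αΔT + βΔS = 5.25 × 10⁻⁴ + 4.875 × 10⁻⁴ = 1.0125 × 10⁻³, so Δρ ≈ 1.037 kg m⁻³.
N² = (g/ρ₀)·Δρ/Δz = g·(Δρ/ρ₀)/Δz = 9.81 × 1.0125 × 10⁻³ / 24 = 4.1386 × 10⁻⁴ s⁻².
N = √(4.1386 × 10⁻⁴) = 0.020344 rad s⁻¹ → T = 2π/N = 308.85 s = 5.1475 min ≈ 5.15 min.

5.15 min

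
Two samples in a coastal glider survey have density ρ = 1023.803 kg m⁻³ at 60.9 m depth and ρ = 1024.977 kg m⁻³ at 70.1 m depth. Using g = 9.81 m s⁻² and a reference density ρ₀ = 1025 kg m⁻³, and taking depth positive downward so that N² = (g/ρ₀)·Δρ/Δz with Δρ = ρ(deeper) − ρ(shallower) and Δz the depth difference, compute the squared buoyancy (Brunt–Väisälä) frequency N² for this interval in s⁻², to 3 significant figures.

Δρ = 1024.977 − 1023.803 = 1.174 kg m⁻³ over Δz = 70.1 − 60.9 = 9.2 m.
N² = (9.81/1025) × (1.174/9.2) = 1.2213 × 10⁻³ s⁻² ≈ 1.22 × 10⁻³ s⁻².
Since Δρ > 0 the layer is stably stratified.

1.22 × 10⁻³ s⁻²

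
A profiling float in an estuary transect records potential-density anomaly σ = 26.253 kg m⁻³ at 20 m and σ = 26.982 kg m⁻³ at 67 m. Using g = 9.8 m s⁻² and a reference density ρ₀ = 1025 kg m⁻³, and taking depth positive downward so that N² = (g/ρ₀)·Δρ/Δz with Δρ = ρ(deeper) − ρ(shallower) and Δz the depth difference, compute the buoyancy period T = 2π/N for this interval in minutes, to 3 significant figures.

8.60 min

Δρ = 1026.982 − 1026.253 = 0.729 kg m⁻³ over Δz = 67 − 20 = 47 m.
N² = (9.8/1025) × (0.729/47) = 1.4830 × 10⁻⁴ s⁻².
N = √(1.4830 × 10⁻⁴) = 0.012178 rad s⁻¹, so T = 2π/N = 515.95 s = 8.5992 min ≈ 8.60 min.
N² > 0, so the interval is statically stable.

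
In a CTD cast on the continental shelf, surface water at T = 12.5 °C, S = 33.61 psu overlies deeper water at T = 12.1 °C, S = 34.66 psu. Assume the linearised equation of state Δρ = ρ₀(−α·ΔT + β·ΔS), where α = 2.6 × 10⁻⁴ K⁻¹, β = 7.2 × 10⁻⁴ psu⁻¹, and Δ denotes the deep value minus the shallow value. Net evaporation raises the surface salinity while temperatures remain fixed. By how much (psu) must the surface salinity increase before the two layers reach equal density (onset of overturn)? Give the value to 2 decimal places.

1.19 psu

Neutral buoyancy requires −α(T_deep − T_surf) + β(S_deep − S_surf′) = 0.
S_surf′ = S_deep − (α/β)·ΔT = 34.66 − (2.6 × 10⁻⁴/7.2 × 10⁻⁴)·(-0.4) = 34.8044 psu.
Increase required: 34.8044 − 33.61 = 1.1944 psu.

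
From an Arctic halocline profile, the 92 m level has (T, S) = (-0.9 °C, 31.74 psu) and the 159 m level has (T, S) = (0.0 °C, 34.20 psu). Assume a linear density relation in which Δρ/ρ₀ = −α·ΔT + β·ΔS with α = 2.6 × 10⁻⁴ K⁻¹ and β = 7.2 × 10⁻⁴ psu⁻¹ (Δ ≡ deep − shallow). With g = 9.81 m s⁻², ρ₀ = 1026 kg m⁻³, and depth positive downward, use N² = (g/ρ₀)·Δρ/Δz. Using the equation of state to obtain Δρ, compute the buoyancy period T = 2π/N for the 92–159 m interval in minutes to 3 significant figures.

ΔT = +0.9 K, ΔS = +2.46 psu (deep − shallow).
Δρ/ρ₀ = −αΔT + βΔS = -2.34 × 10⁻⁴ + 1.7712 × 10⁻³ = 1.5372 × 10⁻³, so Δρ ≈ 1.577 kg m⁻³.
N² = (g/ρ₀)·Δρ/Δz = g·(Δρ/ρ₀)/Δz = 9.81 × 1.5372 × 10⁻³ / 67 = 2.2507 × 10⁻⁴ s⁻².
N = √(2.2507 × 10⁻⁴) = 0.015002 rad s⁻¹ → T = 2π/N = 418.82 s = 6.9803 min ≈ 6.98 min.

6.98 min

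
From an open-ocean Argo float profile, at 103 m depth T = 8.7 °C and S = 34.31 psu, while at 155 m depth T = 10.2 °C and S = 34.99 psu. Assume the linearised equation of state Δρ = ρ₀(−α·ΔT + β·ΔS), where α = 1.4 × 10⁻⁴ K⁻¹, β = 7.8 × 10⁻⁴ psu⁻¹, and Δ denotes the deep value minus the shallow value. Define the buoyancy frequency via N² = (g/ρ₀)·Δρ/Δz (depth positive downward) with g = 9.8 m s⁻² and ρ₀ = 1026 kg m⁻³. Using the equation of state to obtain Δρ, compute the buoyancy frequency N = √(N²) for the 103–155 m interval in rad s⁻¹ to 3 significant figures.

ΔT = +1.5 K, ΔS = +0.68 psu (deep − shallow).
Δρ/ρ₀ = −αΔT + βΔS = -2.10 × 10⁻⁴ + 5.304 × 10⁻⁴ = 3.204 × 10⁻⁴, so Δρ ≈ 0.3287 kg m⁻³.
N² = (g/ρ₀)·Δρ/Δz = g·(Δρ/ρ₀)/Δz = 9.8 × 3.204 × 10⁻⁴ / 52 = 6.0383 × 10⁻⁵ s⁻².
N = √(6.0383 × 10⁻⁵) = 7.7706 × 10⁻³ rad s⁻¹ ≈ 7.77 × 10⁻³ rad s⁻¹.

7.77 × 10⁻³ rad s⁻¹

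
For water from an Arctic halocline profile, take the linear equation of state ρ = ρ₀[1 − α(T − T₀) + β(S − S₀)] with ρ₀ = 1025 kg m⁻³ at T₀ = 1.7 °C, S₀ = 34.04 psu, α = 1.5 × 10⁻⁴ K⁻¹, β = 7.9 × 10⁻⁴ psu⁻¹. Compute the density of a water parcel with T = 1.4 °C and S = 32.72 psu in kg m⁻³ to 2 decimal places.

T − T₀ = -0.3 K, S − S₀ = -1.32 psu.
Bracket = 1 − α·(-0.3) + β·(-1.32) = 1 + (-9.978 × 10⁻⁴) = 0.9990022.
ρ = 1025 × 0.9990022 = 1023.98 kg m⁻³.

1023.98 kg m⁻³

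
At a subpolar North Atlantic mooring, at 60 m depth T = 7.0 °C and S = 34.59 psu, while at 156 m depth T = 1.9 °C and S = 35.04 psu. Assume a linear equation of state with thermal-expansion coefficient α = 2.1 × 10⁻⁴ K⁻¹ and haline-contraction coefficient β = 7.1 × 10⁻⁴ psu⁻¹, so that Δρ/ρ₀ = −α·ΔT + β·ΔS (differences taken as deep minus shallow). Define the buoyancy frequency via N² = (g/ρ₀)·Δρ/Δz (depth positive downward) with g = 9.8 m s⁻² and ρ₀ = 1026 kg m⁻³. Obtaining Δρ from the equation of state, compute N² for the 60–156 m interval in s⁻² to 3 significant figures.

1.42 × 10⁻⁴ s⁻²

ΔT = -5.1 K, ΔS = +0.45 psu (deep − shallow).
Δρ/ρ₀ = −αΔT + βΔS = 1.071 × 10⁻³ + 3.195 × 10⁻⁴ = 1.3905 × 10⁻³, so Δρ ≈ 1.427 kg m⁻³.
N² = (g/ρ₀)·Δρ/Δz = g·(Δρ/ρ₀)/Δz = 9.8 × 1.3905 × 10⁻³ / 96 = 1.4195 × 10⁻⁴ s⁻² ≈ 1.42 × 10⁻⁴ s⁻².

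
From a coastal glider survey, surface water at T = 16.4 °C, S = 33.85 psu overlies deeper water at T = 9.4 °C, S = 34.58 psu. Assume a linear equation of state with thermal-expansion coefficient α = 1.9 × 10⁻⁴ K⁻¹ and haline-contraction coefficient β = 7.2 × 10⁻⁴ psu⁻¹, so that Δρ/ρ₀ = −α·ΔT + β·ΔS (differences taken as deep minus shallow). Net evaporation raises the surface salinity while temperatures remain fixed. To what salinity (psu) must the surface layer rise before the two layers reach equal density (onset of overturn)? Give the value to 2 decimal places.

Neutral buoyancy requires −α(T_deep − T_surf) + β(S_deep − S_surf′) = 0.
S_surf′ = S_deep − (α/β)·ΔT = 34.58 − (1.9 × 10⁻⁴/7.2 × 10⁻⁴)·(-7.0) = 36.4272 psu.
Increase required: 36.4272 − 33.85 = 2.5772 psu.

36.43 psu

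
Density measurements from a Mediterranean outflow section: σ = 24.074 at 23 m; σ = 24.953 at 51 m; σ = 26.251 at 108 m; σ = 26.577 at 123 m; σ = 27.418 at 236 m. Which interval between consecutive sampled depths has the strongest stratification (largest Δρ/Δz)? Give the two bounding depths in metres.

23–51 m

Compute the density gradient over each adjacent pair:
  23–51 m: Δρ/Δz = 0.879/28 = 0.031 kg m⁻⁴
  51–108 m: Δρ/Δz = 1.298/57 = 0.023 kg m⁻⁴
  108–123 m: Δρ/Δz = 0.326/15 = 0.022 kg m⁻⁴
  123–236 m: Δρ/Δz = 0.841/113 = 7.4 × 10⁻³ kg m⁻⁴
The largest gradient is in the 23–51 m interval — the pycnocline.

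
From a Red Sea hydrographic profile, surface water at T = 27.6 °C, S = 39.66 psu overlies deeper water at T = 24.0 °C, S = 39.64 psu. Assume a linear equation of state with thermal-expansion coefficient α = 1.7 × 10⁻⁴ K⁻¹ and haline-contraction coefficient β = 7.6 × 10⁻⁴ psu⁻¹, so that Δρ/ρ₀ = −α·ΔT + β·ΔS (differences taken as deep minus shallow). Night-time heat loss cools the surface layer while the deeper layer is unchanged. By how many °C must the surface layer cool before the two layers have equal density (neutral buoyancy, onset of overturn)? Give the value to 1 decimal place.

3.5 °C

Neutral buoyancy requires Δρ = 0, i.e. −α(T_deep − T_surf′) + β(S_deep − S_surf) = 0.
T_surf′ = T_deep − (β/α)·ΔS = 24.0 − (7.6 × 10⁻⁴/1.7 × 10⁻⁴)·(-0.02) = 24.089 °C.
Cooling required: 27.6 − (24.089) = 3.511 °C.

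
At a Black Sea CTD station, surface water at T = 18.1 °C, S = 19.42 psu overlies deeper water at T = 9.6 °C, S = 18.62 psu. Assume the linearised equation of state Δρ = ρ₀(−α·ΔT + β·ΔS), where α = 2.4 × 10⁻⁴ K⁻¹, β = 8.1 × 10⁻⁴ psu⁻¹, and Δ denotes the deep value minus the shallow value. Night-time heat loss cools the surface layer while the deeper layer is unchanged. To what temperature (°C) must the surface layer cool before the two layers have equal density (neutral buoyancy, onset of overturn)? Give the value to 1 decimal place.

12.3 °C

Neutral buoyancy requires Δρ = 0, i.e. −α(T_deep − T_surf′) + β(S_deep − S_surf) = 0.
T_surf′ = T_deep − (β/α)·ΔS = 9.6 − (8.1 × 10⁻⁴/2.4 × 10⁻⁴)·(-0.80) = 12.300 °C.
Cooling required: 18.1 − (12.300) = 5.800 °C.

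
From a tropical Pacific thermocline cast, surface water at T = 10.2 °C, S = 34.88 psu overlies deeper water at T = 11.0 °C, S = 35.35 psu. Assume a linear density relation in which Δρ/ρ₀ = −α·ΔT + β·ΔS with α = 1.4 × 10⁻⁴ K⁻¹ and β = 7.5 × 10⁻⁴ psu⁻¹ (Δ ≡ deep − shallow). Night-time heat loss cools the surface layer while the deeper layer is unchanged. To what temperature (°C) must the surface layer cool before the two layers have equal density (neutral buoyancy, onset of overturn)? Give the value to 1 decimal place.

Neutral buoyancy requires Δρ = 0, i.e. −α(T_deep − T_surf′) + β(S_deep − S_surf) = 0.
T_surf′ = T_deep − (β/α)·ΔS = 11.0 − (7.5 × 10⁻⁴/1.4 × 10⁻⁴)·(+0.47) = 8.482 °C.
Cooling required: 10.2 − (8.482) = 1.718 °C.

8.5 °C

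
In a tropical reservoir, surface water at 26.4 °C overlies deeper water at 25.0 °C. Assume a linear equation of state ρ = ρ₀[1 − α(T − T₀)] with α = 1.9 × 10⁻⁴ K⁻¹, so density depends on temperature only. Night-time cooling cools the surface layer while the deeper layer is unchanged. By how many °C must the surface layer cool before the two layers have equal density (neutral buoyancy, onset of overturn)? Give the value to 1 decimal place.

1.4 °C

With temperature the only control, equal density requires T_surf′ = T_deep.
T_surf′ = 25.0 °C.
Cooling required: 26.4 − 25.0 = 1.4 °C.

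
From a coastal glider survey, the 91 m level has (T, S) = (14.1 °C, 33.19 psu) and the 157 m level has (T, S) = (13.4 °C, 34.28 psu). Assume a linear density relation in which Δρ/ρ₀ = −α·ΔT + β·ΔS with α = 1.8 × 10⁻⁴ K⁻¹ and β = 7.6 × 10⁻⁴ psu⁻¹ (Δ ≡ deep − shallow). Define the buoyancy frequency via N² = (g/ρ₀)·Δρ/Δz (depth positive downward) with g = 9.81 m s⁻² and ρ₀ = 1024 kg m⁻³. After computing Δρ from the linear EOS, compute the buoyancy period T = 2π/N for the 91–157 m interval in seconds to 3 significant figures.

ΔT = -0.7 K, ΔS = +1.09 psu (deep − shallow).
Δρ/ρ₀ = −αΔT + βΔS = 1.26 × 10⁻⁴ + 8.284 × 10⁻⁴ = 9.544 × 10⁻⁴, so Δρ ≈ 0.9773 kg m⁻³.
N² = (g/ρ₀)·Δρ/Δz = g·(Δρ/ρ₀)/Δz = 9.81 × 9.544 × 10⁻⁴ / 66 = 1.4186 × 10⁻⁴ s⁻².
N = √(1.4186 × 10⁻⁴) = 0.011910 rad s⁻¹ → T = 2π/N = 527.56 s ≈ 528 s.

528 s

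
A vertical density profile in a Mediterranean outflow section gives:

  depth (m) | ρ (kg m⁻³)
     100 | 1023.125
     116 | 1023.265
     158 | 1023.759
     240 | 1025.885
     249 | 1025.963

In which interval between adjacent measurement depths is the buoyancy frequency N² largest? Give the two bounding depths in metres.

158–240 m

Compute the density gradient over each adjacent pair:
  100–116 m: Δρ/Δz = 0.140/16 = 8.8 × 10⁻³ kg m⁻⁴
  116–158 m: Δρ/Δz = 0.494/42 = 0.012 kg m⁻⁴
  158–240 m: Δρ/Δz = 2.126/82 = 0.026 kg m⁻⁴
  240–249 m: Δρ/Δz = 0.078/9 = 8.7 × 10⁻³ kg m⁻⁴
The largest gradient is in the 158–240 m interval — the pycnocline.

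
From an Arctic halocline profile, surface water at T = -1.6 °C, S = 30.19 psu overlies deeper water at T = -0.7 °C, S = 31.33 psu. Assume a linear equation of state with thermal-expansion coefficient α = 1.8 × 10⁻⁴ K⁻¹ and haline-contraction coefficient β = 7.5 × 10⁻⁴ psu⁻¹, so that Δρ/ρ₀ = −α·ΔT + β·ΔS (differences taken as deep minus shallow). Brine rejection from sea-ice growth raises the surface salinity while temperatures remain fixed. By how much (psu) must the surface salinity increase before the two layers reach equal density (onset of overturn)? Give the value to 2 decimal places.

0.92 psu

Neutral buoyancy requires −α(T_deep − T_surf) + β(S_deep − S_surf′) = 0.
S_surf′ = S_deep − (α/β)·ΔT = 31.33 − (1.8 × 10⁻⁴/7.5 × 10⁻⁴)·(+0.9) = 31.1140 psu.
Increase required: 31.1140 − 30.19 = 0.9240 psu.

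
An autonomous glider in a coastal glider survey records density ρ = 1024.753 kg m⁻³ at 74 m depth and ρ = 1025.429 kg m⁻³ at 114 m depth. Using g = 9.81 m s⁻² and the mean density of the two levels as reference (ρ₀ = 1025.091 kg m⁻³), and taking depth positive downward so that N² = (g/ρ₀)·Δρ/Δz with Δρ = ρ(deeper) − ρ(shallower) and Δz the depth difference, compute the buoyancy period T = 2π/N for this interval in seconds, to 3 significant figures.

Δρ = 1025.429 − 1024.753 = 0.676 kg m⁻³ over Δz = 114 − 74 = 40 m.
N² = (9.81/1025.091) × (0.676/40) = 1.6173 × 10⁻⁴ s⁻².
N = √(1.6173 × 10⁻⁴) = 0.012717 rad s⁻¹, so T = 2π/N = 494.08 s ≈ 494 s.

494 s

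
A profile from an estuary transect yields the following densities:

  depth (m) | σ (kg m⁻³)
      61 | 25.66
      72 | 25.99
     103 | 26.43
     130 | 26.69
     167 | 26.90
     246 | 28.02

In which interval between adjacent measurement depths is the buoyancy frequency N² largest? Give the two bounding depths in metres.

61–72 m

Compute the density gradient over each adjacent pair:
  61–72 m: Δρ/Δz = 0.33/11 = 0.030 kg m⁻⁴
  72–103 m: Δρ/Δz = 0.44/31 = 0.014 kg m⁻⁴
  103–130 m: Δρ/Δz = 0.26/27 = 9.6 × 10⁻³ kg m⁻⁴
  130–167 m: Δρ/Δz = 0.21/37 = 5.7 × 10⁻³ kg m⁻⁴
  167–246 m: Δρ/Δz = 1.12/79 = 0.014 kg m⁻⁴
The largest gradient is in the 61–72 m interval — the pycnocline.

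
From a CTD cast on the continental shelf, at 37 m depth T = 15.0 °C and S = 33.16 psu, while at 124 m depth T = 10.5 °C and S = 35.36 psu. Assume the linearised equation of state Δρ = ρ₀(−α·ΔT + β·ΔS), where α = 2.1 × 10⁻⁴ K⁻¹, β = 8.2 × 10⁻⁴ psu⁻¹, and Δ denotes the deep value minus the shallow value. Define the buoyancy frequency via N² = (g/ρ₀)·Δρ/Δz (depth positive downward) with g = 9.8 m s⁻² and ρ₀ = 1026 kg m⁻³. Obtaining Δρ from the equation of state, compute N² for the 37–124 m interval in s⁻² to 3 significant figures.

3.10 × 10⁻⁴ s⁻²

ΔT = -4.5 K, ΔS = +2.20 psu (deep − shallow).
Δρ/ρ₀ = −αΔT + βΔS = 9.45 × 10⁻⁴ + 1.804 × 10⁻³ = 2.749 × 10⁻³, so Δρ ≈ 2.820 kg m⁻³.
N² = (g/ρ₀)·Δρ/Δz = g·(Δρ/ρ₀)/Δz = 9.8 × 2.749 × 10⁻³ / 87 = 3.0966 × 10⁻⁴ s⁻² ≈ 3.10 × 10⁻⁴ s⁻².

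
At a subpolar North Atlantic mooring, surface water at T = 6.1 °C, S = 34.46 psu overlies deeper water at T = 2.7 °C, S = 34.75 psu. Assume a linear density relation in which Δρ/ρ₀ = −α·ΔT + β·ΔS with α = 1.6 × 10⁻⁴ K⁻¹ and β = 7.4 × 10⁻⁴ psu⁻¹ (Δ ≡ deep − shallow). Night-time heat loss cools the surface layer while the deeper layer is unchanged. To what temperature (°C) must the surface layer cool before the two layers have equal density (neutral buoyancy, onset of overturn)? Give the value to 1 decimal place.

Neutral buoyancy requires Δρ = 0, i.e. −α(T_deep − T_surf′) + β(S_deep − S_surf) = 0.
T_surf′ = T_deep − (β/α)·ΔS = 2.7 − (7.4 × 10⁻⁴/1.6 × 10⁻⁴)·(+0.29) = 1.359 °C.
Cooling required: 6.1 − (1.359) = 4.741 °C.

1.4 °C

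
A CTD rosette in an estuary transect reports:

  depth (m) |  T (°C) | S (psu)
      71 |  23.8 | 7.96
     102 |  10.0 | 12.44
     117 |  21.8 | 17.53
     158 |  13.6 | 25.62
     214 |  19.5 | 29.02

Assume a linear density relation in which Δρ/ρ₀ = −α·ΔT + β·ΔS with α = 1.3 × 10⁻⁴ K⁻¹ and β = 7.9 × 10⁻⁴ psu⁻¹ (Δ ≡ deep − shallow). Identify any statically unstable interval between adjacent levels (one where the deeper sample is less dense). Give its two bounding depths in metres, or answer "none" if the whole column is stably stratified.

none

Evaluate Δρ/ρ₀ = −αΔT + βΔS across each adjacent pair:
  71–102 m: −αΔT+βΔS = −(1.3 × 10⁻⁴)(-13.8)+(7.9 × 10⁻⁴)(+4.48) = 5.3 × 10⁻³ → stable
  102–117 m: −αΔT+βΔS = −(1.3 × 10⁻⁴)(+11.8)+(7.9 × 10⁻⁴)(+5.09) = 2.5 × 10⁻³ → stable
  117–158 m: −αΔT+βΔS = −(1.3 × 10⁻⁴)(-8.2)+(7.9 × 10⁻⁴)(+8.09) = 7.5 × 10⁻³ → stable
  158–214 m: −αΔT+βΔS = −(1.3 × 10⁻⁴)(+5.9)+(7.9 × 10⁻⁴)(+3.40) = 1.9 × 10⁻³ → stable
Every interval has Δρ > 0: the column is stably stratified throughout.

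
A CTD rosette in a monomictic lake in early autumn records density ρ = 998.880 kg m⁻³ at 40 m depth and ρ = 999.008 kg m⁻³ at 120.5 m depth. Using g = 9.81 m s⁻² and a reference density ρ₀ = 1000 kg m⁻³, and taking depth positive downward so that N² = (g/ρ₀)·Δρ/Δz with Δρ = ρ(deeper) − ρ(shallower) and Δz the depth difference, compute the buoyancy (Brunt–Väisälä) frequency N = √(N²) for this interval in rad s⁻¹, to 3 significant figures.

3.95 × 10⁻³ rad s⁻¹

Δρ = 999.008 − 998.880 = 0.128 kg m⁻³ over Δz = 120.5 − 40 = 80.5 m.
N² = (9.81/1000) × (0.128/80.5) = 1.5599 × 10⁻⁵ s⁻².
N = √(1.5599 × 10⁻⁵) = 3.9496 × 10⁻³ rad s⁻¹ ≈ 3.95 × 10⁻³ rad s⁻¹.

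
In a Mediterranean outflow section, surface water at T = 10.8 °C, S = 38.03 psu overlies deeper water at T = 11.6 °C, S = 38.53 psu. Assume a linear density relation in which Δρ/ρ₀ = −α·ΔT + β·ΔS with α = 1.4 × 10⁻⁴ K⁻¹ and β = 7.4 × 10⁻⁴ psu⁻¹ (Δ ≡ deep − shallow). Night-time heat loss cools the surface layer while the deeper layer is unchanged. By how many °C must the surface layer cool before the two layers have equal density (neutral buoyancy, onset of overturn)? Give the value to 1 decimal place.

Neutral buoyancy requires Δρ = 0, i.e. −α(T_deep − T_surf′) + β(S_deep − S_surf) = 0.
T_surf′ = T_deep − (β/α)·ΔS = 11.6 − (7.4 × 10⁻⁴/1.4 × 10⁻⁴)·(+0.50) = 8.957 °C.
Cooling required: 10.8 − (8.957) = 1.843 °C.

1.8 °C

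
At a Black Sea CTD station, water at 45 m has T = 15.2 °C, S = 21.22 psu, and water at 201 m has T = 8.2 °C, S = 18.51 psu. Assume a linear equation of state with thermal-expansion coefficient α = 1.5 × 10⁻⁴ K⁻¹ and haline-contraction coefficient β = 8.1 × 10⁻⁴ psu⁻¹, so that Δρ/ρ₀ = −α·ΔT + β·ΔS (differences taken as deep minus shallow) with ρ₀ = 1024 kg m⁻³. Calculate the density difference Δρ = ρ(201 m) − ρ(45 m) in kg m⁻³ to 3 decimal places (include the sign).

ΔT = -7.0 K, ΔS = -2.71 psu (deep − shallow).
Δρ/ρ₀ = −(1.5 × 10⁻⁴)(-7.0) + (8.1 × 10⁻⁴)(-2.71) = -1.1451 × 10⁻³.
Δρ = 1024 × (-1.1451 × 10⁻³) = -1.173 kg m⁻³.
Negative Δρ: lighter below, statically unstable.

-1.173 kg m⁻³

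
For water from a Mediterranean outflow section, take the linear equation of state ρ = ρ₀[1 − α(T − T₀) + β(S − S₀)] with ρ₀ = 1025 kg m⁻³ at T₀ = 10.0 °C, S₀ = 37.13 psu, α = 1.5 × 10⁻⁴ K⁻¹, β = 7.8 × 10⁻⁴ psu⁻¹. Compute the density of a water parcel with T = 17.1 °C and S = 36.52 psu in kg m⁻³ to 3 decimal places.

T − T₀ = +7.1 K, S − S₀ = -0.61 psu.
Bracket = 1 − α·(+7.1) + β·(-0.61) = 1 + (-1.5408 × 10⁻³) = 0.9984592.
ρ = 1025 × 0.9984592 = 1023.421 kg m⁻³.

1023.421 kg m⁻³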